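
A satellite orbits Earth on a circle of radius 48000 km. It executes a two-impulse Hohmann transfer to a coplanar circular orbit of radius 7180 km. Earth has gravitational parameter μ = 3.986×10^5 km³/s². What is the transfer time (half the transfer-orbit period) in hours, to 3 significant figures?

The Hohmann ellipse has a_t = (r₁ + r₂)/2 = 27590 km.
Transfer time t = π√(a_t³/μ) = π√((27590)³ / 3.986×10^5) = 22800 s.
Converting: 22800 s ÷ 3600 s/hour = 6.33 hours.

t = 6.33 hours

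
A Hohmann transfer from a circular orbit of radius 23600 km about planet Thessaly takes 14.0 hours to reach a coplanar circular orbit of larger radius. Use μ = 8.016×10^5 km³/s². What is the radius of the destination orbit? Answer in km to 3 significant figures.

Transfer time t = 14.0 hours = 50400 s, and t = π√(a_t³/μ).
So a_t = (μ t²/π²)^(1/3) = (8.016×10^5 × (50400)² / π²)^(1/3) = 59089 km.
Since a_t = (r₁ + r₂)/2, r₂ = 2a_t − r₁ = 2×59089 − 23600 = 94578 km.

r₂ = 94600 km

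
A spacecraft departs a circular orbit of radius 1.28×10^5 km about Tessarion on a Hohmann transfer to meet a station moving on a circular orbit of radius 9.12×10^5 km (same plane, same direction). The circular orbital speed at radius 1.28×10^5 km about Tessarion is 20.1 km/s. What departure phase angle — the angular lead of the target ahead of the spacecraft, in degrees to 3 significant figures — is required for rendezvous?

From the circular-orbit relation v² = μ/r at r = 1.28×10^5 km: μ = v²r = (20.1)² × 1.28×10^5 = 5.17133×10^7 km³/s².
Semi-major axis of the transfer orbit: a_t = (1.280×10^5 + 9.120×10^5)/2 = 5.200×10^5 km.
Transfer time t = π√(a_t³/μ) = 1.63815×10^5 s.
Target angular speed ω₂ = √(μ/r₂³) = 8.25674×10^-6 rad/s.
Angle swept by the target during transfer: ω₂·t = 1.35258 rad = 77.497°.
Arrival is 180° from departure on the ellipse, so φ = 180° − 77.497° = 103°.

φ = 103°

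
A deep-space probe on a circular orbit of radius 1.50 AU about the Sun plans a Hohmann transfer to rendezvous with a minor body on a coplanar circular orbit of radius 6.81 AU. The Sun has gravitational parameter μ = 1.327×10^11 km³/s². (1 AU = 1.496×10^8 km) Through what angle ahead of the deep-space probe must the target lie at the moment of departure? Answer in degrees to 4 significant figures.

φ = 94.22°

In km: r₁ = 1.50 × 1.496×10^8 = 2.244×10^8 km; r₂ = 6.81 × 1.496×10^8 = 1.018776×10^9 km.
Transfer-ellipse semi-major axis a_t = (r₁ + r₂)/2 = (2.244×10^8 + 1.018776×10^9)/2 = 6.21588×10^8 km.
The half-period of the transfer ellipse is t = π√(a_t³/μ) = 1.33650×10^8 s.
Target angular speed ω₂ = √(μ/r₂³) = 1.12026×10^-8 rad/s.
Angle swept by the target during transfer: ω₂·t = 1.4972 rad = 85.78°.
Arrival is 180° from departure on the ellipse, so φ = 180° − 85.78° = 94.22°.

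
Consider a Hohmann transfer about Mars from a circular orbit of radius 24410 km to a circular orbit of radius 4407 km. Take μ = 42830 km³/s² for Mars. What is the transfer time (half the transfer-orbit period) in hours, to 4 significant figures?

Transfer-ellipse semi-major axis a_t = (r₁ + r₂)/2 = (24410 + 4407)/2 = 14408.5 km.
By Kepler's third law the transfer-orbit period is T = 2π√(a_t³/μ), so t = T/2 = 26255 s.
Converting: 26255 s ÷ 3600 s/hour = 7.293 hours.

t = 7.293 hours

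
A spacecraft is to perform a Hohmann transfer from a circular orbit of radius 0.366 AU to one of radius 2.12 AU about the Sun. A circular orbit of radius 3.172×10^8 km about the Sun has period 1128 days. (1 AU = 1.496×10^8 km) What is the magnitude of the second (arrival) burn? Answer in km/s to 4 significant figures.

From Kepler's third law T² = 4π²r³/μ at r = 3.172×10^8 km, T = 1128 days = 1128 × 86400 s = 9.74592×10^7 s: μ = 4π²r³/T² = 1.32652×10^11 km³/s².
In km: r₁ = 0.366 × 1.496×10^8 = 5.47536×10^7 km; r₂ = 2.12 × 1.496×10^8 = 3.17152×10^8 km.
Transfer-ellipse semi-major axis a_t = (r₁ + r₂)/2 = (5.47536×10^7 + 3.17152×10^8)/2 = 1.859528×10^8 km.
Circular speed at r = 3.17152×10^8 km: v_c = √(μ/r) = 20.4514 km/s.
Vis-viva on the transfer ellipse at r = 3.17152×10^8 km gives v_t = √[μ(2/r − 1/a_t)] = 11.0976 km/s.
Δv₂ = |v_t − v_c| = |11.0976 − 20.4514| = 9.354 km/s.

Δv₂ = 9.354 km/s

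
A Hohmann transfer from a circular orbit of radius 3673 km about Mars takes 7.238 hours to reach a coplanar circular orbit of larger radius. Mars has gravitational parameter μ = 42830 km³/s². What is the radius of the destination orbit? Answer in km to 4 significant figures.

r₂ = 25000 km

Transfer time t = 7.238 hours = 26056.8 s, and t = π√(a_t³/μ).
So a_t = (μ t²/π²)^(1/3) = (42830 × (26056.8)² / π²)^(1/3) = 14336 km.
Since a_t = (r₁ + r₂)/2, r₂ = 2a_t − r₁ = 2×14336 − 3673 = 24999 km.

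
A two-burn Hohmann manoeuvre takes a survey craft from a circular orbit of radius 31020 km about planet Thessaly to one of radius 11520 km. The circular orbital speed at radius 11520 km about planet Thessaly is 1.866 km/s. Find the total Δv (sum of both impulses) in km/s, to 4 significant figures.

From the circular-orbit relation v² = μ/r at r = 11520 km: μ = v²r = (1.866)² × 11520 = 40112.1 km³/s².
Transfer-ellipse semi-major axis a_t = (r₁ + r₂)/2 = (31020 + 11520)/2 = 21270 km.
Circular speed at r₁: v₁ = √(μ/r₁) = √(40112.1/31020) = 1.13715 km/s.
On the transfer ellipse at r₁, vis-viva gives v_a = √[μ(2/r₁ − 1/a_t)] = 0.836873 km/s.
First burn Δv₁ = |v_a − v₁| = 0.30028 km/s.
At r₂, v₂ = √(μ/r₂) = 1.86600 km/s.
Transfer-orbit speed at r₂: v_p = √[μ(2/r₂ − 1/a_t)] = 2.25345 km/s.
Second burn Δv₂ = |v₂ − v_p| = 0.38745 km/s.
Δv = Δv₁ + Δv₂ = 0.30028 + 0.38745 = 0.6877 km/s.

Δv = 0.6877 km/s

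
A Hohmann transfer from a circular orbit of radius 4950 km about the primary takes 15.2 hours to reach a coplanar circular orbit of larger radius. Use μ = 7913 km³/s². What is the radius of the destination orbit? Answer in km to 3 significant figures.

Transfer time t = 15.2 hours = 54720 s, and t = π√(a_t³/μ).
So a_t = (μ t²/π²)^(1/3) = (7913 × (54720)² / π²)^(1/3) = 13390 km.
Since a_t = (r₁ + r₂)/2, r₂ = 2a_t − r₁ = 2×13390 − 4950 = 21830 km.

r₂ = 21800 km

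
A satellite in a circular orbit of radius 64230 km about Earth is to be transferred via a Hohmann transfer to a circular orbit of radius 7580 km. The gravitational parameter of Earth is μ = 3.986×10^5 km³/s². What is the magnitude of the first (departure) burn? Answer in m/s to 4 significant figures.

The Hohmann ellipse has a_t = (r₁ + r₂)/2 = 35905 km.
On the circular orbit at r = 64230 km, v_c = √(μ/r) = 2.49115 km/s.
Transfer-orbit speed at the same r (vis-viva, a = a_t): v_t = √[μ(2/r − 1/a_t)] = 1.14461 km/s.
Δv₁ = |v_t − v_c| = |1.14461 − 2.49115| = 1.347 km/s.

Δv₁ = 1347 m/s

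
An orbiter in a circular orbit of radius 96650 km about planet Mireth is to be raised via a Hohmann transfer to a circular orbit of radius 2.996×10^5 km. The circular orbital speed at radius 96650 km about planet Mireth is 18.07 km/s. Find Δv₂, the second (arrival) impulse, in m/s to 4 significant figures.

Δv₂ = 3095 m/s

From the circular-orbit relation v² = μ/r at r = 96650 km: μ = v²r = (18.07)² × 96650 = 3.15586×10^7 km³/s².
The Hohmann ellipse has a_t = (r₁ + r₂)/2 = 1.98125×10^5 km.
On the circular orbit at r = 2.996×10^5 km, v_c = √(μ/r) = 10.263 km/s.
Transfer-orbit speed at the same r (vis-viva, a = a_t): v_t = √[μ(2/r − 1/a_t)] = 7.1684 km/s.
Δv₂ = |v_t − v_c| = |7.1684 − 10.263| = 3.095 km/s.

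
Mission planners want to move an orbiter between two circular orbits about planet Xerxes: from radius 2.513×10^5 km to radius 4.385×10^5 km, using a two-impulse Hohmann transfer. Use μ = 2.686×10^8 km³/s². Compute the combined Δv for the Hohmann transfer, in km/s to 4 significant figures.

Semi-major axis of the transfer orbit: a_t = (2.513×10^5 + 4.385×10^5)/2 = 3.449×10^5 km.
At r₁ the circular-orbit speed is v₁ = √(μ/r₁) = 32.69 km/s.
Transfer-orbit speed at r₁ (vis-viva): v_p = √[μ(2/r₁ − 1/a_t)] = 36.86 km/s.
First burn Δv₁ = |v_p − v₁| = 4.170 km/s.
At r₂, v₂ = √(μ/r₂) = 24.750 km/s.
Transfer-orbit speed at r₂: v_a = √[μ(2/r₂ − 1/a_t)] = 21.126 km/s.
Second burn Δv₂ = |v₂ − v_a| = 3.624 km/s.
Total Δv = Δv₁ + Δv₂ = 7.794 km/s.

Δv = 7.794 km/s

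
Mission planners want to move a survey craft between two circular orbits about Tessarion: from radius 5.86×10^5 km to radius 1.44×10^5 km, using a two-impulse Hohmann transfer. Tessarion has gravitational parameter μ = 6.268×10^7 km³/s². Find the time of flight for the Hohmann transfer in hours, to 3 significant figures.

t = 24.3 hours

Semi-major axis of the transfer orbit: a_t = (5.860×10^5 + 1.440×10^5)/2 = 3.650×10^5 km.
Half the transfer-orbit period gives t = π√(a_t³/μ) = 87500 s.
Converting: 87500 s ÷ 3600 s/hour = 24.3 hours.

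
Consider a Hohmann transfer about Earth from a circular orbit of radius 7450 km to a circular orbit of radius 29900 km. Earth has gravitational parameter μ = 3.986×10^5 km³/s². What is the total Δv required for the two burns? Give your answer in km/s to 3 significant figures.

Δv = 3.29 km/s

Transfer-ellipse semi-major axis a_t = (r₁ + r₂)/2 = (7450 + 29900)/2 = 18675 km.
At r₁ the circular-orbit speed is v₁ = √(μ/r₁) = 7.3146 km/s.
On the transfer ellipse at r₁, vis-viva equation gives v_p = √[μ(2/r₁ − 1/a_t)] = 9.2554 km/s.
First burn Δv₁ = |v_p − v₁| = 1.941 km/s.
At r₂, v₂ = √(μ/r₂) = 3.651 km/s.
Transfer-orbit speed at r₂: v_a = √[μ(2/r₂ − 1/a_t)] = 2.306 km/s.
Second burn Δv₂ = |v₂ − v_a| = 1.345 km/s.
Δv = Δv₁ + Δv₂ = 1.941 + 1.345 = 3.286 km/s.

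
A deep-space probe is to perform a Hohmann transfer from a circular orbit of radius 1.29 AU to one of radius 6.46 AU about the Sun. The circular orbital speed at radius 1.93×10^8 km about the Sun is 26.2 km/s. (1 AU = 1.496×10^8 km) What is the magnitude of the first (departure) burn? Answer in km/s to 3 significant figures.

Δv₁ = 7.63 km/s

From the circular-orbit relation v² = μ/r at r = 1.93×10^8 km: μ = v²r = (26.2)² × 1.93×10^8 = 1.32483×10^11 km³/s².
In km: r₁ = 1.29 × 1.496×10^8 = 1.92984×10^8 km; r₂ = 6.46 × 1.496×10^8 = 9.66416×10^8 km.
The Hohmann ellipse has a_t = (r₁ + r₂)/2 = 5.797×10^8 km.
On the circular orbit at r = 1.92984×10^8 km, v_c = √(μ/r) = 26.201 km/s.
Vis-viva on the transfer ellipse at r = 1.92984×10^8 km gives v_t = √[μ(2/r − 1/a_t)] = 33.830 km/s.
Δv₁ = |v_t − v_c| = |33.830 − 26.201| = 7.629 km/s.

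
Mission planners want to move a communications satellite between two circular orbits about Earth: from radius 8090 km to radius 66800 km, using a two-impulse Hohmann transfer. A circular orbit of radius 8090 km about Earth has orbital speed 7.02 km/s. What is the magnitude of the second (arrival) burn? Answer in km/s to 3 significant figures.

Δv₂ = 1.31 km/s

From the circular-orbit relation v² = μ/r at r = 8090 km: μ = v²r = (7.02)² × 8090 = 3.98678×10^5 km³/s².
Semi-major axis of the transfer orbit: a_t = (8090 + 66800)/2 = 37445 km.
On the circular orbit at r = 66800 km, v_c = √(μ/r) = 2.443 km/s.
Transfer-orbit speed at the same r (vis-viva, a = a_t): v_t = √[μ(2/r − 1/a_t)] = 1.136 km/s.
Δv₂ = |v_t − v_c| = |1.136 − 2.443| = 1.307 km/s.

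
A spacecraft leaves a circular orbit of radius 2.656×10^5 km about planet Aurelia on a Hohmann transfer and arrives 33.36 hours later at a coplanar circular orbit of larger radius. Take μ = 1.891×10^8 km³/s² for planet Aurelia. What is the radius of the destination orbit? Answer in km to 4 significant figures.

Transfer time t = 33.36 hours = 1.20096×10^5 s, and t = π√(a_t³/μ).
So a_t = (μ t²/π²)^(1/3) = (1.891×10^8 × (1.20096×10^5)² / π²)^(1/3) = 6.5135×10^5 km.
Since a_t = (r₁ + r₂)/2, r₂ = 2a_t − r₁ = 2×6.5135×10^5 − 2.656×10^5 = 1.0371×10^6 km.

r₂ = 1.037×10^6 km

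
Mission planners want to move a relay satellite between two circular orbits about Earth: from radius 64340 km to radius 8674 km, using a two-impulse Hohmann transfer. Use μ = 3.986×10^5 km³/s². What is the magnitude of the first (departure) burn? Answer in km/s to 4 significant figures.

The Hohmann ellipse has a_t = (r₁ + r₂)/2 = 36507 km.
Circular speed at r = 64340 km: v_c = √(μ/r) = 2.489 km/s.
Vis-viva on the transfer ellipse at r = 64340 km gives v_t = √[μ(2/r − 1/a_t)] = 1.213 km/s.
Δv₁ = |v_t − v_c| = |1.213 − 2.489| = 1.276 km/s.

Δv₁ = 1.276 km/s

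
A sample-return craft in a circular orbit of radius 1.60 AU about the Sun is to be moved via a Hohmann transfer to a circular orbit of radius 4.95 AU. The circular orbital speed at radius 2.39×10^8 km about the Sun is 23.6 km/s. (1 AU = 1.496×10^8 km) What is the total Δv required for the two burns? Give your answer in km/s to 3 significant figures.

Δv = 9.45 km/s

From the circular-orbit relation v² = μ/r at r = 2.39×10^8 km: μ = v²r = (23.6)² × 2.39×10^8 = 1.33113×10^11 km³/s².
In km: r₁ = 1.60 × 1.496×10^8 = 2.3936×10^8 km; r₂ = 4.95 × 1.496×10^8 = 7.4052×10^8 km.
Transfer-ellipse semi-major axis a_t = (r₁ + r₂)/2 = (2.3936×10^8 + 7.4052×10^8)/2 = 4.8994×10^8 km.
At r₁ the circular-orbit speed is v₁ = √(μ/r₁) = 23.58 km/s.
On the transfer ellipse at r₁, vis-viva equation gives v_p = √[μ(2/r₁ − 1/a_t)] = 28.99 km/s.
First burn Δv₁ = |v_p − v₁| = 5.410 km/s.
Circular speed at r₂: v₂ = √(μ/r₂) = 13.407 km/s.
Transfer-orbit speed at r₂: v_a = √[μ(2/r₂ − 1/a_t)] = 9.3712 km/s.
Second burn Δv₂ = |v₂ − v_a| = 4.036 km/s.
Δv = Δv₁ + Δv₂ = 5.410 + 4.036 = 9.446 km/s.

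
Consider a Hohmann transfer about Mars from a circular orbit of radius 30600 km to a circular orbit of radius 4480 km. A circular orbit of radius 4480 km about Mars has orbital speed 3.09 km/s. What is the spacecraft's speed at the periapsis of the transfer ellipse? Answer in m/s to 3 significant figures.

v = 4080 m/s

From the circular-orbit relation v² = μ/r at r = 4480 km: μ = v²r = (3.09)² × 4480 = 42775.5 km³/s².
Semi-major axis of the transfer orbit: a_t = (30600 + 4480)/2 = 17540 km.
The periapsis of the transfer ellipse is at r = 4480 km.
Vis-viva: v = √[μ(2/r − 1/a_t)] = √[42775.5 × (2/4480 − 1/17540)] = 4.081 km/s.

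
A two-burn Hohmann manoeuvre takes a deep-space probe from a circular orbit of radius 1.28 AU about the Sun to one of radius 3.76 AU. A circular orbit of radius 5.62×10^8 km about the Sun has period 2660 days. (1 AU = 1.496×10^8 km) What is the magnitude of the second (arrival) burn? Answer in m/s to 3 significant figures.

From Kepler's third law T² = 4π²r³/μ at r = 5.62×10^8 km, T = 2660 days = 2660 × 86400 s = 2.29824×10^8 s: μ = 4π²r³/T² = 1.32672×10^11 km³/s².
In km: r₁ = 1.28 × 1.496×10^8 = 1.91488×10^8 km; r₂ = 3.76 × 1.496×10^8 = 5.62496×10^8 km.
The Hohmann ellipse has a_t = (r₁ + r₂)/2 = 3.76992×10^8 km.
On the circular orbit at r = 5.62496×10^8 km, v_c = √(μ/r) = 15.3578 km/s.
Vis-viva on the transfer ellipse at r = 5.62496×10^8 km gives v_t = √[μ(2/r − 1/a_t)] = 10.9455 km/s.
Δv₂ = |v_t − v_c| = |10.9455 − 15.3578| = 4.412 km/s.

Δv₂ = 4410 m/s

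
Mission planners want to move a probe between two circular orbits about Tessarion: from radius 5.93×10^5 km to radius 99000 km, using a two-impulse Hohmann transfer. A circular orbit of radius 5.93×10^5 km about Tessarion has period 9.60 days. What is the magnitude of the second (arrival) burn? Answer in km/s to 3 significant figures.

From Kepler's third law T² = 4π²r³/μ at r = 5.93×10^5 km, T = 9.60 days = 9.60 × 86400 s = 8.2944×10^5 s: μ = 4π²r³/T² = 1.19661×10^7 km³/s².
The Hohmann ellipse has a_t = (r₁ + r₂)/2 = 3.460×10^5 km.
Circular speed at r = 99000 km: v_c = √(μ/r) = 10.994 km/s.
Transfer-orbit speed at the same r (vis-viva, a = a_t): v_t = √[μ(2/r − 1/a_t)] = 14.393 km/s.
Δv₂ = |v_t − v_c| = |14.393 − 10.994| = 3.399 km/s.

Δv₂ = 3.40 km/s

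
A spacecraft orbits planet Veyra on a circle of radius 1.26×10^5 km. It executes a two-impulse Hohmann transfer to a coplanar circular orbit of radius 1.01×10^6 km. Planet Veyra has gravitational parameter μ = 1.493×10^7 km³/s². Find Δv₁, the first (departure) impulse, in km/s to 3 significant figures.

Semi-major axis of the transfer orbit: a_t = (1.260×10^5 + 1.010×10^6)/2 = 5.680×10^5 km.
On the circular orbit at r = 1.260×10^5 km, v_c = √(μ/r) = 10.89 km/s.
Vis-viva on the transfer ellipse at r = 1.260×10^5 km gives v_t = √[μ(2/r − 1/a_t)] = 14.52 km/s.
Δv₁ = |v_t − v_c| = |14.52 − 10.89| = 3.630 km/s.

Δv₁ = 3.63 km/s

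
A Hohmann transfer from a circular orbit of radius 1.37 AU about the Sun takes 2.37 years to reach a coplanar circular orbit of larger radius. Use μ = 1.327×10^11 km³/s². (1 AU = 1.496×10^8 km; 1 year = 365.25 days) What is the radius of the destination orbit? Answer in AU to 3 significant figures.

In km: r₁ = 1.37 × 1.496×10^8 = 2.04952×10^8 km.
Transfer time t = 2.37 years × 365.25 × 86400 s = 7.4791512×10^7 s, and t = π√(a_t³/μ).
So a_t = (μ t²/π²)^(1/3) = (1.327×10^11 × (7.4791512×10^7)² / π²)^(1/3) = 4.2211×10^8 km.
Since a_t = (r₁ + r₂)/2, r₂ = 2a_t − r₁ = 2×4.2211×10^8 − 2.04952×10^8 = 6.39268×10^8 km.
In AU: r₂ = 6.39268×10^8 / 1.496×10^8 = 4.27 AU.

r₂ = 4.27 AU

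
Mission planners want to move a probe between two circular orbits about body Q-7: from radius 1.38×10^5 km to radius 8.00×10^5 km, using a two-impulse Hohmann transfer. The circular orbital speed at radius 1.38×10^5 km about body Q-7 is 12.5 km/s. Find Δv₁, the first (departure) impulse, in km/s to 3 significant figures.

From the circular-orbit relation v² = μ/r at r = 1.38×10^5 km: μ = v²r = (12.5)² × 1.38×10^5 = 2.15625×10^7 km³/s².
Semi-major axis of the transfer orbit: a_t = (1.380×10^5 + 8.000×10^5)/2 = 4.690×10^5 km.
Circular speed at r = 1.380×10^5 km: v_c = √(μ/r) = 12.500 km/s.
Vis-viva on the transfer ellipse at r = 1.380×10^5 km gives v_t = √[μ(2/r − 1/a_t)] = 16.326 km/s.
Δv₁ = |v_t − v_c| = |16.326 − 12.500| = 3.826 km/s.

Δv₁ = 3.83 km/s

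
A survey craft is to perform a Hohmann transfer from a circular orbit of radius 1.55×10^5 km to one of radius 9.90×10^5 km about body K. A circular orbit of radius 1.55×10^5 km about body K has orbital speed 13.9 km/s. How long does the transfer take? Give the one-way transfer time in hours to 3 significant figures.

From the circular-orbit relation v² = μ/r at r = 1.55×10^5 km: μ = v²r = (13.9)² × 1.55×10^5 = 2.99476×10^7 km³/s².
Transfer-ellipse semi-major axis a_t = (r₁ + r₂)/2 = (1.550×10^5 + 9.900×10^5)/2 = 5.725×10^5 km.
Half the transfer-orbit period gives t = π√(a_t³/μ) = 2.487×10^5 s.
Converting: 2.487×10^5 s ÷ 3600 s/hour = 69.1 hours.

t = 69.1 hours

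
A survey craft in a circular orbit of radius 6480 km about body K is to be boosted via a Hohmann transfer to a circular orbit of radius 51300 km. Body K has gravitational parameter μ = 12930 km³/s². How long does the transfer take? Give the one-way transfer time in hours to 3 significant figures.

Transfer-ellipse semi-major axis a_t = (r₁ + r₂)/2 = (6480 + 51300)/2 = 28890 km.
By Kepler's third law the transfer-orbit period is T = 2π√(a_t³/μ), so t = T/2 = 1.357×10^5 s.
Converting: 1.357×10^5 s ÷ 3600 s/hour = 37.7 hours.

t = 37.7 hours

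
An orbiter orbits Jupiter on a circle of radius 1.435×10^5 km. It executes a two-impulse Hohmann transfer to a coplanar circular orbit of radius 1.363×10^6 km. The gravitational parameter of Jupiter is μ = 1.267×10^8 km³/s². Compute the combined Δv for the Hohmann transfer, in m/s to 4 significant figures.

Semi-major axis of the transfer orbit: a_t = (1.435×10^5 + 1.363×10^6)/2 = 7.5325×10^5 km.
At r₁ the circular-orbit speed is v₁ = √(μ/r₁) = 29.71 km/s.
On the transfer ellipse at r₁, vis-viva gives v_p = √[μ(2/r₁ − 1/a_t)] = 39.97 km/s.
First burn Δv₁ = |v_p − v₁| = 10.26 km/s.
Circular speed at r₂: v₂ = √(μ/r₂) = 9.641 km/s.
Transfer-orbit speed at r₂: v_a = √[μ(2/r₂ − 1/a_t)] = 4.208 km/s.
Second burn Δv₂ = |v₂ − v_a| = 5.433 km/s.
Δv = Δv₁ + Δv₂ = 10.26 + 5.433 = 15.69 km/s.

Δv = 15690 m/s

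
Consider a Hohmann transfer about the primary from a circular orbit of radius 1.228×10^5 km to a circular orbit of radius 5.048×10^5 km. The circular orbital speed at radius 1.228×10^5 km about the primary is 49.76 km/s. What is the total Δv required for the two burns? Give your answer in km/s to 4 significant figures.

Δv = 22.54 km/s

From the circular-orbit relation v² = μ/r at r = 1.228×10^5 km: μ = v²r = (49.76)² × 1.228×10^5 = 3.04060×10^8 km³/s².
The Hohmann ellipse has a_t = (r₁ + r₂)/2 = 3.138×10^5 km.
At r₁ the circular-orbit speed is v₁ = √(μ/r₁) = 49.76 km/s.
Transfer-orbit speed at r₁ (vis-viva equation): v_p = √[μ(2/r₁ − 1/a_t)] = 63.11 km/s.
First burn Δv₁ = |v_p − v₁| = 13.35 km/s.
At r₂, v₂ = √(μ/r₂) = 24.54 km/s.
Transfer-orbit speed at r₂: v_a = √[μ(2/r₂ − 1/a_t)] = 15.35 km/s.
Second burn Δv₂ = |v₂ − v_a| = 9.190 km/s.
Total Δv = Δv₁ + Δv₂ = 22.54 km/s.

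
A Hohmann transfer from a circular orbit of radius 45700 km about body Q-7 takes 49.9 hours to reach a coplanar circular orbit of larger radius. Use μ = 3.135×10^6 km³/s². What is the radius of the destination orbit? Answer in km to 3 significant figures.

Transfer time t = 49.9 hours = 1.7964×10^5 s, and t = π√(a_t³/μ).
So a_t = (μ t²/π²)^(1/3) = (3.135×10^6 × (1.7964×10^5)² / π²)^(1/3) = 2.1723×10^5 km.
Since a_t = (r₁ + r₂)/2, r₂ = 2a_t − r₁ = 2×2.1723×10^5 − 45700 = 3.8876×10^5 km.

r₂ = 3.89×10^5 km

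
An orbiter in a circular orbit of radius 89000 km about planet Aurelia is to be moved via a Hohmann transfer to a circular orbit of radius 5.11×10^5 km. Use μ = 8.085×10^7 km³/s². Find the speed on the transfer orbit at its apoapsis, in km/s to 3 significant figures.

The Hohmann ellipse has a_t = (r₁ + r₂)/2 = 3.000×10^5 km.
The apoapsis of the transfer ellipse is at r = 5.110×10^5 km.
From the vis-viva equation, v = √[μ(2/r − 1/a_t)] = 6.851 km/s.

v = 6.85 km/s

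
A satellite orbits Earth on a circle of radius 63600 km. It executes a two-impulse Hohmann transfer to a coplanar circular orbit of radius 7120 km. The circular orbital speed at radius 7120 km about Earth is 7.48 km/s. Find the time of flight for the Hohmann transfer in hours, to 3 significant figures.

t = 9.19 hours

From the circular-orbit relation v² = μ/r at r = 7120 km: μ = v²r = (7.48)² × 7120 = 3.98367×10^5 km³/s².
Semi-major axis of the transfer orbit: a_t = (63600 + 7120)/2 = 35360 km.
By Kepler's third law the transfer-orbit period is T = 2π√(a_t³/μ), so t = T/2 = 33100 s.
Converting: 33100 s ÷ 3600 s/hour = 9.19 hours.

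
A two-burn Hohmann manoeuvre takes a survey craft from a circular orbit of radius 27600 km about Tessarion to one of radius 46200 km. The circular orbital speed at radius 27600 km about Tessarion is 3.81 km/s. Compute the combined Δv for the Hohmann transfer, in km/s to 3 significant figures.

From the circular-orbit relation v² = μ/r at r = 27600 km: μ = v²r = (3.81)² × 27600 = 4.00644×10^5 km³/s².
Transfer-ellipse semi-major axis a_t = (r₁ + r₂)/2 = (27600 + 46200)/2 = 36900 km.
At r₁ the circular-orbit speed is v₁ = √(μ/r₁) = 3.8100 km/s.
On the transfer ellipse at r₁, v² = μ(2/r − 1/a) gives v_p = √[μ(2/r₁ − 1/a_t)] = 4.2632 km/s.
First burn Δv₁ = |v_p − v₁| = 0.4532 km/s.
At r₂, v₂ = √(μ/r₂) = 2.945 km/s.
Transfer-orbit speed at r₂: v_a = √[μ(2/r₂ − 1/a_t)] = 2.547 km/s.
Second burn Δv₂ = |v₂ − v_a| = 0.3980 km/s.
Total Δv = Δv₁ + Δv₂ = 0.8512 km/s.

Δv = 0.851 km/s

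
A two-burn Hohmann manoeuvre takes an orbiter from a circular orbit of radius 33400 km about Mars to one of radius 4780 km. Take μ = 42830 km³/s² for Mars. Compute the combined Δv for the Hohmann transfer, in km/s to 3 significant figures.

Δv = 1.53 km/s

The Hohmann ellipse has a_t = (r₁ + r₂)/2 = 19090 km.
At r₁ the circular-orbit speed is v₁ = √(μ/r₁) = 1.13240 km/s.
Transfer-orbit speed at r₁ (v² = μ(2/r − 1/a)): v_a = √[μ(2/r₁ − 1/a_t)] = 0.566646 km/s.
First burn Δv₁ = |v_a − v₁| = 0.5658 km/s.
Circular speed at r₂: v₂ = √(μ/r₂) = 2.993 km/s.
Transfer-orbit speed at r₂: v_p = √[μ(2/r₂ − 1/a_t)] = 3.959 km/s.
Second burn Δv₂ = |v₂ − v_p| = 0.9660 km/s.
Δv = Δv₁ + Δv₂ = 0.5658 + 0.9660 = 1.532 km/s.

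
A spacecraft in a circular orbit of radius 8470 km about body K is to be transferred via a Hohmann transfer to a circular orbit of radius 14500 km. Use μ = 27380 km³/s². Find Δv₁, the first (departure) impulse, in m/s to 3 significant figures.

Δv₁ = 222 m/s

Transfer-ellipse semi-major axis a_t = (r₁ + r₂)/2 = (8470 + 14500)/2 = 11485 km.
Circular speed at r = 8470 km: v_c = √(μ/r) = 1.7979 km/s.
Vis-viva on the transfer ellipse at r = 8470 km gives v_t = √[μ(2/r − 1/a_t)] = 2.0202 km/s.
Δv₁ = |v_t − v_c| = |2.0202 − 1.7979| = 0.2223 km/s.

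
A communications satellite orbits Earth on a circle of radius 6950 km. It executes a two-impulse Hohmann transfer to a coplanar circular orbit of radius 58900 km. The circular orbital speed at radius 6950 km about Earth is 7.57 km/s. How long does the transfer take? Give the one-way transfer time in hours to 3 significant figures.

t = 8.26 hours

From the circular-orbit relation v² = μ/r at r = 6950 km: μ = v²r = (7.57)² × 6950 = 3.98269×10^5 km³/s².
Transfer-ellipse semi-major axis a_t = (r₁ + r₂)/2 = (6950 + 58900)/2 = 32925 km.
Half the transfer-orbit period gives t = π√(a_t³/μ) = 29740 s.
Converting: 29740 s ÷ 3600 s/hour = 8.26 hours.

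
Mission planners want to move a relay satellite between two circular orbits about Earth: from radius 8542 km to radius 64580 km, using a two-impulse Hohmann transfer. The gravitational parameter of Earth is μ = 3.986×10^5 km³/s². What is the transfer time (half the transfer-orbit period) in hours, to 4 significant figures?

t = 9.663 hours

Semi-major axis of the transfer orbit: a_t = (8542 + 64580)/2 = 36561 km.
By Kepler's third law the transfer-orbit period is T = 2π√(a_t³/μ), so t = T/2 = 34786 s.
Converting: 34786 s ÷ 3600 s/hour = 9.663 hours.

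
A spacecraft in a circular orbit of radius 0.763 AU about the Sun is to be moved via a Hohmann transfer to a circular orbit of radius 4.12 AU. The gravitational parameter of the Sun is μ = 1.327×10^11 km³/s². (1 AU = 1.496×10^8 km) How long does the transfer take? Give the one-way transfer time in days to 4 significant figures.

t = 696.8 days

In km: r₁ = 0.763 × 1.496×10^8 = 1.141448×10^8 km; r₂ = 4.12 × 1.496×10^8 = 6.16352×10^8 km.
The Hohmann ellipse has a_t = (r₁ + r₂)/2 = 3.652484×10^8 km.
Transfer time t = π√(a_t³/μ) = π√((3.652484×10^8)³ / 1.327×10^11) = 6.020×10^7 s.
Converting: 6.020×10^7 s ÷ 86400 s/day = 696.8 days.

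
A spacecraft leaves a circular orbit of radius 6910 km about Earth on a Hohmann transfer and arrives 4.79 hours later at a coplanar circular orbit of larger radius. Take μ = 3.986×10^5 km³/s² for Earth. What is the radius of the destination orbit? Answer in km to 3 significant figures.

r₂ = 38900 km

Transfer time t = 4.79 hours = 17244 s, and t = π√(a_t³/μ).
So a_t = (μ t²/π²)^(1/3) = (3.986×10^5 × (17244)² / π²)^(1/3) = 22900 km.
Since a_t = (r₁ + r₂)/2, r₂ = 2a_t − r₁ = 2×22900 − 6910 = 38890 km.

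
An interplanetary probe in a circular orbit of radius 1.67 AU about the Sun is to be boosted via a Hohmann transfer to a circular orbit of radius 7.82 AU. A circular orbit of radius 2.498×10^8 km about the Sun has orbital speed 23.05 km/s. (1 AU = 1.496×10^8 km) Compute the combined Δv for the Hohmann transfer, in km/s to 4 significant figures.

From the circular-orbit relation v² = μ/r at r = 2.498×10^8 km: μ = v²r = (23.05)² × 2.498×10^8 = 1.32719×10^11 km³/s².
In km: r₁ = 1.67 × 1.496×10^8 = 2.49832×10^8 km; r₂ = 7.82 × 1.496×10^8 = 1.169872×10^9 km.
Transfer-ellipse semi-major axis a_t = (r₁ + r₂)/2 = (2.49832×10^8 + 1.169872×10^9)/2 = 7.09852×10^8 km.
At r₁ the circular-orbit speed is v₁ = √(μ/r₁) = 23.05 km/s.
On the transfer ellipse at r₁, vis-viva equation gives v_p = √[μ(2/r₁ − 1/a_t)] = 29.59 km/s.
First burn Δv₁ = |v_p − v₁| = 6.540 km/s.
Circular speed at r₂: v₂ = √(μ/r₂) = 10.651 km/s.
Transfer-orbit speed at r₂: v_a = √[μ(2/r₂ − 1/a_t)] = 6.3189 km/s.
Second burn Δv₂ = |v₂ − v_a| = 4.332 km/s.
Total Δv = Δv₁ + Δv₂ = 10.87 km/s.

Δv = 10.87 km/s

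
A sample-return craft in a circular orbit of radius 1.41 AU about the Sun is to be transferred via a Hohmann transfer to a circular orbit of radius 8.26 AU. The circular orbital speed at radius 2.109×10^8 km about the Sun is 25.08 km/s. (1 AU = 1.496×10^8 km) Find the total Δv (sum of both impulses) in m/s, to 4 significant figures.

Δv = 12470 m/s

From the circular-orbit relation v² = μ/r at r = 2.109×10^8 km: μ = v²r = (25.08)² × 2.109×10^8 = 1.32657×10^11 km³/s².
In km: r₁ = 1.41 × 1.496×10^8 = 2.10936×10^8 km; r₂ = 8.26 × 1.496×10^8 = 1.235696×10^9 km.
The Hohmann ellipse has a_t = (r₁ + r₂)/2 = 7.23316×10^8 km.
Circular speed at r₁: v₁ = √(μ/r₁) = √(1.32657×10^11/2.10936×10^8) = 25.08 km/s.
Transfer-orbit speed at r₁ (vis-viva): v_p = √[μ(2/r₁ − 1/a_t)] = 32.78 km/s.
First burn Δv₁ = |v_p − v₁| = 7.700 km/s.
At r₂, v₂ = √(μ/r₂) = 10.361 km/s.
Transfer-orbit speed at r₂: v_a = √[μ(2/r₂ − 1/a_t)] = 5.5953 km/s.
Second burn Δv₂ = |v₂ − v_a| = 4.766 km/s.
Total Δv = Δv₁ + Δv₂ = 12.47 km/s.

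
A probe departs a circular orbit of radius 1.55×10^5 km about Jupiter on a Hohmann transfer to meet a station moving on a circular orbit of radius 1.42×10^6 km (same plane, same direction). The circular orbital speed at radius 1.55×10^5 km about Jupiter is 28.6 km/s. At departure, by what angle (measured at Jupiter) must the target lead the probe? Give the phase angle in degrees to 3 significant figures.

From the circular-orbit relation v² = μ/r at r = 1.55×10^5 km: μ = v²r = (28.6)² × 1.55×10^5 = 1.26784×10^8 km³/s².
Transfer-ellipse semi-major axis a_t = (r₁ + r₂)/2 = (1.550×10^5 + 1.420×10^6)/2 = 7.875×10^5 km.
Transfer time t = π√(a_t³/μ) = 1.950×10^5 s.
The target's mean motion on its circular orbit is ω₂ = √(μ/r₂³) = 6.654×10^-6 rad/s.
Angle swept by the target during transfer: ω₂·t = 1.2975 rad = 74.34°.
Arrival is 180° from departure on the ellipse, so φ = 180° − 74.34° = 106°.

φ = 106°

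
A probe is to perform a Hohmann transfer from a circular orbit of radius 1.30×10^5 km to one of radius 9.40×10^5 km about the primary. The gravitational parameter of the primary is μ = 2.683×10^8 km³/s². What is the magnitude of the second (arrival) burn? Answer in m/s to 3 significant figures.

Δv₂ = 8570 m/s

Semi-major axis of the transfer orbit: a_t = (1.300×10^5 + 9.400×10^5)/2 = 5.350×10^5 km.
Circular speed at r = 9.400×10^5 km: v_c = √(μ/r) = 16.895 km/s.
Transfer-orbit speed at the same r (vis-viva, a = a_t): v_t = √[μ(2/r − 1/a_t)] = 8.3280 km/s.
Δv₂ = |v_t − v_c| = |8.3280 − 16.895| = 8.567 km/s.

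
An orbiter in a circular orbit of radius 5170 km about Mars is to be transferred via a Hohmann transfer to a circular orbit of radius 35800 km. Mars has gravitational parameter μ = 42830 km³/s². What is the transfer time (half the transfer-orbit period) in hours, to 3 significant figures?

t = 12.4 hours

Semi-major axis of the transfer orbit: a_t = (5170 + 35800)/2 = 20485 km.
Transfer time t = π√(a_t³/μ) = π√((20485)³ / 42830) = 44510 s.
Converting: 44510 s ÷ 3600 s/hour = 12.4 hours.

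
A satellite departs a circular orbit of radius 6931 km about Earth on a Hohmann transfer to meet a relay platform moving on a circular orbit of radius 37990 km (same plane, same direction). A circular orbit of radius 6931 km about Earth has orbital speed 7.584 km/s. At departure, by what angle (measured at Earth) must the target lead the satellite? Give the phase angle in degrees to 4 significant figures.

φ = 98.17°

From the circular-orbit relation v² = μ/r at r = 6931 km: μ = v²r = (7.584)² × 6931 = 3.98651×10^5 km³/s².
Semi-major axis of the transfer orbit: a_t = (6931 + 37990)/2 = 22460.5 km.
Transfer time t = π√(a_t³/μ) = 16749 s.
The target's mean motion on its circular orbit is ω₂ = √(μ/r₂³) = 8.5269×10^-5 rad/s.
Angle swept by the target during transfer: ω₂·t = 1.4282 rad = 81.83°.
Arrival is 180° from departure on the ellipse, so φ = 180° − 81.83° = 98.17°.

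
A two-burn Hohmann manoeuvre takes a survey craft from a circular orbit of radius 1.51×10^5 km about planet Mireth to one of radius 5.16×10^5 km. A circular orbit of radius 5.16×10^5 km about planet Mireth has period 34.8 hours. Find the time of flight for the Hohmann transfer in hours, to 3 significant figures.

t = 9.04 hours

From Kepler's third law T² = 4π²r³/μ at r = 5.16×10^5 km, T = 34.8 hours = 34.8 × 3600 s = 1.2528×10^5 s: μ = 4π²r³/T² = 3.45577×10^8 km³/s².
Semi-major axis of the transfer orbit: a_t = (1.510×10^5 + 5.160×10^5)/2 = 3.335×10^5 km.
By Kepler's third law the transfer-orbit period is T = 2π√(a_t³/μ), so t = T/2 = 32550 s.
Converting: 32550 s ÷ 3600 s/hour = 9.04 hours.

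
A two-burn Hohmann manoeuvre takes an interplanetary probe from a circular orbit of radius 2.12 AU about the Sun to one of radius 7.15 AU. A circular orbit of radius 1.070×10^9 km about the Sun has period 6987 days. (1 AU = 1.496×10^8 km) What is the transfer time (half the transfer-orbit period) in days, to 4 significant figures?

From Kepler's third law T² = 4π²r³/μ at r = 1.070×10^9 km, T = 6987 days = 6987 × 86400 s = 6.036768×10^8 s: μ = 4π²r³/T² = 1.32710×10^11 km³/s².
In km: r₁ = 2.12 × 1.496×10^8 = 3.17152×10^8 km; r₂ = 7.15 × 1.496×10^8 = 1.06964×10^9 km.
The Hohmann ellipse has a_t = (r₁ + r₂)/2 = 6.93396×10^8 km.
Transfer time t = π√(a_t³/μ) = π√((6.93396×10^8)³ / 1.32710×10^11) = 1.5746×10^8 s.
Converting: 1.5746×10^8 s ÷ 86400 s/day = 1822 days.

t = 1822 days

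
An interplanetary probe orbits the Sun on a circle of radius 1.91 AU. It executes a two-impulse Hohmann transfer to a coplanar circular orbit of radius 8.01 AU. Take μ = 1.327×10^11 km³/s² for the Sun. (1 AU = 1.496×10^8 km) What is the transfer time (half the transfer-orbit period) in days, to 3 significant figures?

In km: r₁ = 1.91 × 1.496×10^8 = 2.85736×10^8 km; r₂ = 8.01 × 1.496×10^8 = 1.198296×10^9 km.
Transfer-ellipse semi-major axis a_t = (r₁ + r₂)/2 = (2.85736×10^8 + 1.198296×10^9)/2 = 7.42016×10^8 km.
Half the transfer-orbit period gives t = π√(a_t³/μ) = 1.743×10^8 s.
Converting: 1.743×10^8 s ÷ 86400 s/day = 2020 days.

t = 2020 days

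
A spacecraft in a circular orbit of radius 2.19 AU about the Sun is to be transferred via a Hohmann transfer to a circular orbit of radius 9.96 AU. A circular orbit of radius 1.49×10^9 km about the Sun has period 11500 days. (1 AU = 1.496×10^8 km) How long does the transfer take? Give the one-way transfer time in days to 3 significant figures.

From Kepler's third law T² = 4π²r³/μ at r = 1.49×10^9 km, T = 11500 days = 11500 × 86400 s = 9.936×10^8 s: μ = 4π²r³/T² = 1.32280×10^11 km³/s².
In km: r₁ = 2.19 × 1.496×10^8 = 3.27624×10^8 km; r₂ = 9.96 × 1.496×10^8 = 1.490016×10^9 km.
Transfer-ellipse semi-major axis a_t = (r₁ + r₂)/2 = (3.27624×10^8 + 1.490016×10^9)/2 = 9.0882×10^8 km.
Half the transfer-orbit period gives t = π√(a_t³/μ) = 2.367×10^8 s.
Converting: 2.367×10^8 s ÷ 86400 s/day = 2740 days.

t = 2740 days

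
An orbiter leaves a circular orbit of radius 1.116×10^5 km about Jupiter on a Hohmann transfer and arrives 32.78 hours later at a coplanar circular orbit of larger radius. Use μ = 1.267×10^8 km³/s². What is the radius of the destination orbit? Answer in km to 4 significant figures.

r₂ = 1.015×10^6 km

Transfer time t = 32.78 hours = 1.18008×10^5 s, and t = π√(a_t³/μ).
So a_t = (μ t²/π²)^(1/3) = (1.267×10^8 × (1.18008×10^5)² / π²)^(1/3) = 5.6333×10^5 km.
Since a_t = (r₁ + r₂)/2, r₂ = 2a_t − r₁ = 2×5.6333×10^5 − 1.116×10^5 = 1.01506×10^6 km.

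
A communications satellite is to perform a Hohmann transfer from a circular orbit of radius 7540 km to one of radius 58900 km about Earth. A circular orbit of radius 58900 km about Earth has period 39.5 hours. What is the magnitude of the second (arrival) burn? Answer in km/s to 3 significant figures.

Δv₂ = 1.36 km/s

From Kepler's third law T² = 4π²r³/μ at r = 58900 km, T = 39.5 hours = 39.5 × 3600 s = 1.422×10^5 s: μ = 4π²r³/T² = 3.98939×10^5 km³/s².
The Hohmann ellipse has a_t = (r₁ + r₂)/2 = 33220 km.
On the circular orbit at r = 58900 km, v_c = √(μ/r) = 2.603 km/s.
Vis-viva on the transfer ellipse at r = 58900 km gives v_t = √[μ(2/r − 1/a_t)] = 1.240 km/s.
Δv₂ = |v_t − v_c| = |1.240 − 2.603| = 1.363 km/s.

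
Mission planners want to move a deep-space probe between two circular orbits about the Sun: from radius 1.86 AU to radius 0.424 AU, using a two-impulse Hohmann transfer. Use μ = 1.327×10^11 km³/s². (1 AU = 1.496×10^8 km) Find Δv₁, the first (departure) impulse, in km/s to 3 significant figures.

In km: r₁ = 1.86 × 1.496×10^8 = 2.78256×10^8 km; r₂ = 0.424 × 1.496×10^8 = 6.34304×10^7 km.
Semi-major axis of the transfer orbit: a_t = (2.78256×10^8 + 6.34304×10^7)/2 = 1.708432×10^8 km.
On the circular orbit at r = 2.78256×10^8 km, v_c = √(μ/r) = 21.838 km/s.
Vis-viva on the transfer ellipse at r = 2.78256×10^8 km gives v_t = √[μ(2/r − 1/a_t)] = 13.306 km/s.
Δv₁ = |v_t − v_c| = |13.306 − 21.838| = 8.532 km/s.

Δv₁ = 8.53 km/s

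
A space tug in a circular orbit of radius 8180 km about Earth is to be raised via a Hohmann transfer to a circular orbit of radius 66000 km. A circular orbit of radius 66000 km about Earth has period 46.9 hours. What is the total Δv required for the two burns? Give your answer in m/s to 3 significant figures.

From Kepler's third law T² = 4π²r³/μ at r = 66000 km, T = 46.9 hours = 46.9 × 3600 s = 1.6884×10^5 s: μ = 4π²r³/T² = 3.98145×10^5 km³/s².
Semi-major axis of the transfer orbit: a_t = (8180 + 66000)/2 = 37090 km.
At r₁ the circular-orbit speed is v₁ = √(μ/r₁) = 6.977 km/s.
Transfer-orbit speed at r₁ (vis-viva equation): v_p = √[μ(2/r₁ − 1/a_t)] = 9.307 km/s.
First burn Δv₁ = |v_p − v₁| = 2.330 km/s.
Circular speed at r₂: v₂ = √(μ/r₂) = 2.456 km/s.
Transfer-orbit speed at r₂: v_a = √[μ(2/r₂ − 1/a_t)] = 1.153 km/s.
Second burn Δv₂ = |v₂ − v_a| = 1.303 km/s.
Δv = Δv₁ + Δv₂ = 2.330 + 1.303 = 3.633 km/s.

Δv = 3630 m/s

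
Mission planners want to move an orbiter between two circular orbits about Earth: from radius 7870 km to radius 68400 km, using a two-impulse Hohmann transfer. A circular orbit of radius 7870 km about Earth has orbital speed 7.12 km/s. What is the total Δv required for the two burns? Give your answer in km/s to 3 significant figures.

From the circular-orbit relation v² = μ/r at r = 7870 km: μ = v²r = (7.12)² × 7870 = 3.98965×10^5 km³/s².
The Hohmann ellipse has a_t = (r₁ + r₂)/2 = 38135 km.
Circular speed at r₁: v₁ = √(μ/r₁) = √(3.98965×10^5/7870) = 7.120 km/s.
Transfer-orbit speed at r₁ (vis-viva equation): v_p = √[μ(2/r₁ − 1/a_t)] = 9.536 km/s.
First burn Δv₁ = |v_p − v₁| = 2.416 km/s.
At r₂, v₂ = √(μ/r₂) = 2.415 km/s.
Transfer-orbit speed at r₂: v_a = √[μ(2/r₂ − 1/a_t)] = 1.097 km/s.
Second burn Δv₂ = |v₂ − v_a| = 1.318 km/s.
Δv = Δv₁ + Δv₂ = 2.416 + 1.318 = 3.734 km/s.

Δv = 3.73 km/s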